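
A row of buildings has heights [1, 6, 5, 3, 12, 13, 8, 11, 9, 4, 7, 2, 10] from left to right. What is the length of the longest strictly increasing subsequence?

5

Track the smallest tail for each achievable length (strict):
1 → extends → [1]
6 → extends → [1, 6]
5 → replaces 6 → [1, 5]
3 → replaces 5 → [1, 3]
12 → extends → [1, 3, 12]
13 → extends → [1, 3, 12, 13]
8 → replaces 12 → [1, 3, 8, 13]
11 → replaces 13 → [1, 3, 8, 11]
9 → replaces 11 → [1, 3, 8, 9]
4 → replaces 8 → [1, 3, 4, 9]
7 → replaces 9 → [1, 3, 4, 7]
2 → replaces 3 → [1, 2, 4, 7]
10 → extends → [1, 2, 4, 7, 10]
Five tails, so the longest strictly increasing subsequence has length 5 (e.g. 1, 6, 8, 9, 10).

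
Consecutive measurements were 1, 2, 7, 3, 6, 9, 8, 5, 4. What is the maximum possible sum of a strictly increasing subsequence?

21

Let S[i] be the best sum of a strictly increasing subsequence ending at i:
i:      1  2  3  4  5  6  7  8  9
a[i]:   1  2  7  3  6  9  8  5  4
S:      1  3 10  6 12 21 20 11 10
Maximum is 21 (e.g. 1 + 2 + 3 + 6 + 9).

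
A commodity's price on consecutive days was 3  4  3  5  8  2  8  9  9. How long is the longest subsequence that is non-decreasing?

7

Track the smallest tail for each achievable length (allowing ties):
3 → extends → [3]
4 → extends → [3, 4]
3 → replaces 4 → [3, 3]
5 → extends → [3, 3, 5]
8 → extends → [3, 3, 5, 8]
2 → replaces 3 → [2, 3, 5, 8]
8 → extends → [2, 3, 5, 8, 8]
9 → extends → [2, 3, 5, 8, 8, 9]
9 → extends → [2, 3, 5, 8, 8, 9, 9]
Seven tails, so the longest non-decreasing subsequence has length 7 (e.g. 3, 4, 5, 8, 8, 9, 9).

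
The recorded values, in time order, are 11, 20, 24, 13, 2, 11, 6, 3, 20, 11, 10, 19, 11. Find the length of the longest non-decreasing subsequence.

4

Let dp[i] be the length of the longest such subsequence ending at index i:
i:      1  2  3  4  5  6  7  8  9 10 11 12 13
a[i]:  11 20 24 13  2 11  6  3 20 11 10 19 11
dp:     1  2  3  2  1  2  2  2  3  3  3  4  4
Maximum dp value is 4.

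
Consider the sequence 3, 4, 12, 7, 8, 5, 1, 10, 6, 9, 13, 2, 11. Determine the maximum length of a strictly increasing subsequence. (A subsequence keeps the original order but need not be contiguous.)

6

Let dp[i] be the length of the longest such subsequence ending at index i:
i:      1  2  3  4  5  6  7  8  9 10 11 12 13
a[i]:   3  4 12  7  8  5  1 10  6  9 13  2 11
dp:     1  2  3  3  4  3  1  5  4  5  6  2  6
Maximum dp value is 6.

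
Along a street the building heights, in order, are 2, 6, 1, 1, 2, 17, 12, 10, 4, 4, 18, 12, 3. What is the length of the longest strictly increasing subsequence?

Let dp[i] be the length of the longest such subsequence ending at index i:
i:      1  2  3  4  5  6  7  8  9 10 11 12 13
a[i]:   2  6  1  1  2 17 12 10  4  4 18 12  3
dp:     1  2  1  1  2  3  3  3  3  3  4  4  3
Maximum dp value is 4.

4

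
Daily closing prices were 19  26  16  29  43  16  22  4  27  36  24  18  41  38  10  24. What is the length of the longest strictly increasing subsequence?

5

Track the smallest tail for each achievable length (strict):
19 → extends → [19]
26 → extends → [19, 26]
16 → replaces 19 → [16, 26]
29 → extends → [16, 26, 29]
43 → extends → [16, 26, 29, 43]
16 → already a tail → [16, 26, 29, 43]
22 → replaces 26 → [16, 22, 29, 43]
4 → replaces 16 → [4, 22, 29, 43]
27 → replaces 29 → [4, 22, 27, 43]
36 → replaces 43 → [4, 22, 27, 36]
24 → replaces 27 → [4, 22, 24, 36]
18 → replaces 22 → [4, 18, 24, 36]
41 → extends → [4, 18, 24, 36, 41]
38 → replaces 41 → [4, 18, 24, 36, 38]
10 → replaces 18 → [4, 10, 24, 36, 38]
24 → already a tail → [4, 10, 24, 36, 38]
Five tails, so the longest strictly increasing subsequence has length 5 (e.g. 19, 26, 29, 36, 41).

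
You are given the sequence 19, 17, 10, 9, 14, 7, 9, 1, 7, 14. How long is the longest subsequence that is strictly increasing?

3

Track the smallest tail for each achievable length (strict):
19 → extends → [19]
17 → replaces 19 → [17]
10 → replaces 17 → [10]
9 → replaces 10 → [9]
14 → extends → [9, 14]
7 → replaces 9 → [7, 14]
9 → replaces 14 → [7, 9]
1 → replaces 7 → [1, 9]
7 → replaces 9 → [1, 7]
14 → extends → [1, 7, 14]
Three tails, so the longest strictly increasing subsequence has length 3 (e.g. 7, 9, 14).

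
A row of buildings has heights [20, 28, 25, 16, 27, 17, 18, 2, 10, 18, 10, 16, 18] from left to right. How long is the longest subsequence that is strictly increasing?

Let dp[i] be the length of the longest such subsequence ending at index i:
i:      1  2  3  4  5  6  7  8  9 10 11 12 13
a[i]:  20 28 25 16 27 17 18  2 10 18 10 16 18
dp:     1  2  2  1  3  2  3  1  2  3  2  3  4
Maximum dp value is 4.

4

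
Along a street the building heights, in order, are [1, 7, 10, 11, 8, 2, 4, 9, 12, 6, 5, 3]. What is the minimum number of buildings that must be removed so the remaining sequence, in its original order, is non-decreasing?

7

Fewest deletions = n − (longest non-decreasing subsequence).
i:      1  2  3  4  5  6  7  8  9 10 11 12
a[i]:   1  7 10 11  8  2  4  9 12  6  5  3
dp:     1  2  3  4  3  2  3  4  5  4  4  3
max dp = 5, so deletions = 12 − 5 = 7.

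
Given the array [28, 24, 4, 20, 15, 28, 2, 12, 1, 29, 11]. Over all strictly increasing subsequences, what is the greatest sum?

Let S[i] be the best sum of a strictly increasing subsequence ending at i:
i:      1  2  3  4  5  6  7  8  9 10 11
a[i]:  28 24  4 20 15 28  2 12  1 29 11
S:     28 24  4 24 19 52  2 16  1 81 15
Maximum is 81 (e.g. 4 + 20 + 28 + 29).

81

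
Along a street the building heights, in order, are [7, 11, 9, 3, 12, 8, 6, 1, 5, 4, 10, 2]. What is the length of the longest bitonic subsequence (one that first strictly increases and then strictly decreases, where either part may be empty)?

8

inc[i] = longest strictly increasing subsequence ending at i; dec[i] = longest strictly decreasing subsequence starting at i:
i:      1  2  3  4  5  6  7  8  9 10 11 12
a[i]:   7 11  9  3 12  8  6  1  5  4 10  2
inc:    1  2  2  1  3  2  2  1  2  2  3  2
dec:    5  7  6  2  6  5  4  1  3  2  2  1
Best peak at i=2 (value 11): inc=2, dec=7, length 2+7−1 = 8.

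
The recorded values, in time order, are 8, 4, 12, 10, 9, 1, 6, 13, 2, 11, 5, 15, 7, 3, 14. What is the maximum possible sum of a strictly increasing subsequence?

48

Let S[i] be the best sum of a strictly increasing subsequence ending at i:
i:      1  2  3  4  5  6  7  8  9 10 11 12 13 14 15
a[i]:   8  4 12 10  9  1  6 13  2 11  5 15  7  3 14
S:      8  4 20 18 17  1 10 33  3 29  9 48 17  6 47
Maximum is 48 (e.g. 8 + 12 + 13 + 15).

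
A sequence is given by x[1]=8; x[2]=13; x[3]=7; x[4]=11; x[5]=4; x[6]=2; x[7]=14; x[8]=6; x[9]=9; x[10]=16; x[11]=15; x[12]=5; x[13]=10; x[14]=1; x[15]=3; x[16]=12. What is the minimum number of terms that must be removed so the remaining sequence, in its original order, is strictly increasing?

Fewest deletions = n − (longest strictly increasing subsequence).
Patience tails:
8 → extends → [8]
13 → extends → [8, 13]
7 → replaces 8 → [7, 13]
11 → replaces 13 → [7, 11]
4 → replaces 7 → [4, 11]
2 → replaces 4 → [2, 11]
14 → extends → [2, 11, 14]
6 → replaces 11 → [2, 6, 14]
9 → replaces 14 → [2, 6, 9]
16 → extends → [2, 6, 9, 16]
15 → replaces 16 → [2, 6, 9, 15]
5 → replaces 6 → [2, 5, 9, 15]
10 → replaces 15 → [2, 5, 9, 10]
1 → replaces 2 → [1, 5, 9, 10]
3 → replaces 5 → [1, 3, 9, 10]
12 → extends → [1, 3, 9, 10, 12]
Longest strictly increasing subsequence has length 5, so deletions = 16 − 5 = 11.

11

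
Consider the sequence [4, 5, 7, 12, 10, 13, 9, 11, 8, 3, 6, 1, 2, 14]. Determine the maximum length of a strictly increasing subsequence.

6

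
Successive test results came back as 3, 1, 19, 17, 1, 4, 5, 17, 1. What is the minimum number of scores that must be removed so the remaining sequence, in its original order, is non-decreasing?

4

Fewest deletions = n − (longest non-decreasing subsequence).
i:      1  2  3  4  5  6  7  8  9
a[i]:   3  1 19 17  1  4  5 17  1
dp:     1  1  2  2  2  3  4  5  3
max dp = 5, so deletions = 9 − 5 = 4.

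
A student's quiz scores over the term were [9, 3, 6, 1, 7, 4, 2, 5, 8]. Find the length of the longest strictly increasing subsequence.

Track the smallest tail for each achievable length (strict):
9 → extends → [9]
3 → replaces 9 → [3]
6 → extends → [3, 6]
1 → replaces 3 → [1, 6]
7 → extends → [1, 6, 7]
4 → replaces 6 → [1, 4, 7]
2 → replaces 4 → [1, 2, 7]
5 → replaces 7 → [1, 2, 5]
8 → extends → [1, 2, 5, 8]
Four tails, so the longest strictly increasing subsequence has length 4 (e.g. 3, 6, 7, 8).

4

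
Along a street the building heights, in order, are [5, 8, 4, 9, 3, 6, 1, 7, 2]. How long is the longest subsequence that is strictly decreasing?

Negate each value so 'decreasing' becomes 'increasing', then run patience tails on the negated sequence:
-5 → extends → [-5]
-8 → replaces -5 → [-8]
-4 → extends → [-8, -4]
-9 → replaces -8 → [-9, -4]
-3 → extends → [-9, -4, -3]
-6 → replaces -4 → [-9, -6, -3]
-1 → extends → [-9, -6, -3, -1]
-7 → replaces -6 → [-9, -7, -3, -1]
-2 → replaces -1 → [-9, -7, -3, -2]
Four tails, so the longest strictly decreasing subsequence of the original has length 4.

4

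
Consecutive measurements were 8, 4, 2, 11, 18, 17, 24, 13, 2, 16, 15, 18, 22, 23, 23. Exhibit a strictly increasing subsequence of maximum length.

Patience tails give the LIS length; then backtrack through the dp parents:
8 → extends → [8]
4 → replaces 8 → [4]
2 → replaces 4 → [2]
11 → extends → [2, 11]
18 → extends → [2, 11, 18]
17 → replaces 18 → [2, 11, 17]
24 → extends → [2, 11, 17, 24]
13 → replaces 17 → [2, 11, 13, 24]
2 → already a tail → [2, 11, 13, 24]
16 → replaces 24 → [2, 11, 13, 16]
15 → replaces 16 → [2, 11, 13, 15]
18 → extends → [2, 11, 13, 15, 18]
22 → extends → [2, 11, 13, 15, 18, 22]
23 → extends → [2, 11, 13, 15, 18, 22, 23]
23 → already a tail → [2, 11, 13, 15, 18, 22, 23]
Length 7; one witness is 8, 11, 13, 16, 18, 22, 23.

8, 11, 13, 16, 18, 22, 23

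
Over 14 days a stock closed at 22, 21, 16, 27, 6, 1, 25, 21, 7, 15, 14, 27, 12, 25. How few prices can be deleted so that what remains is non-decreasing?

Fewest deletions = n − (longest non-decreasing subsequence).
i:      1  2  3  4  5  6  7  8  9 10 11 12 13 14
a[i]:  22 21 16 27  6  1 25 21  7 15 14 27 12 25
dp:     1  1  1  2  1  1  2  2  2  3  3  4  3  4
max dp = 4, so deletions = 14 − 4 = 10.

10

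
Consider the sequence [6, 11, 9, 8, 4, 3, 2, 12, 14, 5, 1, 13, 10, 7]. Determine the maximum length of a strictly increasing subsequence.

4

Let dp[i] be the length of the longest such subsequence ending at index i:
i:      1  2  3  4  5  6  7  8  9 10 11 12 13 14
a[i]:   6 11  9  8  4  3  2 12 14  5  1 13 10  7
dp:     1  2  2  2  1  1  1  3  4  2  1  4  3  3
Maximum dp value is 4.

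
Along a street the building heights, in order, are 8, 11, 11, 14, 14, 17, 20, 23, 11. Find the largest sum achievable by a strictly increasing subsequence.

Let S[i] be the best sum of a strictly increasing subsequence ending at i:
i:      1  2  3  4  5  6  7  8  9
a[i]:   8 11 11 14 14 17 20 23 11
S:      8 19 19 33 33 50 70 93 19
Maximum is 93 (e.g. 8 + 11 + 14 + 17 + 20 + 23).

93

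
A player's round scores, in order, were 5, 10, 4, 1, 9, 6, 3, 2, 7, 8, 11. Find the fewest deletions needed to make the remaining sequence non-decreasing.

Fewest deletions = n − (longest non-decreasing subsequence).
i:      1  2  3  4  5  6  7  8  9 10 11
a[i]:   5 10  4  1  9  6  3  2  7  8 11
dp:     1  2  1  1  2  2  2  2  3  4  5
max dp = 5, so deletions = 11 − 5 = 6.

6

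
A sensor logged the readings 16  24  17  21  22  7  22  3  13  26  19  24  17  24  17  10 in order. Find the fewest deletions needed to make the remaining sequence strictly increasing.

Fewest deletions = n − (longest strictly increasing subsequence).
Patience tails:
16 → extends → [16]
24 → extends → [16, 24]
17 → replaces 24 → [16, 17]
21 → extends → [16, 17, 21]
22 → extends → [16, 17, 21, 22]
7 → replaces 16 → [7, 17, 21, 22]
22 → already a tail → [7, 17, 21, 22]
3 → replaces 7 → [3, 17, 21, 22]
13 → replaces 17 → [3, 13, 21, 22]
26 → extends → [3, 13, 21, 22, 26]
19 → replaces 21 → [3, 13, 19, 22, 26]
24 → replaces 26 → [3, 13, 19, 22, 24]
17 → replaces 19 → [3, 13, 17, 22, 24]
24 → already a tail → [3, 13, 17, 22, 24]
17 → already a tail → [3, 13, 17, 22, 24]
10 → replaces 13 → [3, 10, 17, 22, 24]
Longest strictly increasing subsequence has length 5, so deletions = 16 − 5 = 11.

11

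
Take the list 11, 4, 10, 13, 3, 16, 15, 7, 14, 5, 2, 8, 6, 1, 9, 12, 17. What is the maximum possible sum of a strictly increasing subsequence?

Let S[i] be the best sum of a strictly increasing subsequence ending at i:
i:      1  2  3  4  5  6  7  8  9 10 11 12 13 14 15 16 17
a[i]:  11  4 10 13  3 16 15  7 14  5  2  8  6  1  9 12 17
S:     11  4 14 27  3 43 42 11 41  9  2 19 15  1 28 40 60
Maximum is 60 (e.g. 4 + 10 + 13 + 16 + 17).

60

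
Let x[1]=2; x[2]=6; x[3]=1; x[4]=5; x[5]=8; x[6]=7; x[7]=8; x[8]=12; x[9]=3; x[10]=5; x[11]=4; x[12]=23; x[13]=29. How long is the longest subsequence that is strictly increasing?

Track the smallest tail for each achievable length (strict):
2 → extends → [2]
6 → extends → [2, 6]
1 → replaces 2 → [1, 6]
5 → replaces 6 → [1, 5]
8 → extends → [1, 5, 8]
7 → replaces 8 → [1, 5, 7]
8 → extends → [1, 5, 7, 8]
12 → extends → [1, 5, 7, 8, 12]
3 → replaces 5 → [1, 3, 7, 8, 12]
5 → replaces 7 → [1, 3, 5, 8, 12]
4 → replaces 5 → [1, 3, 4, 8, 12]
23 → extends → [1, 3, 4, 8, 12, 23]
29 → extends → [1, 3, 4, 8, 12, 23, 29]
Seven tails, so the longest strictly increasing subsequence has length 7 (e.g. 2, 6, 7, 8, 12, 23, 29).

7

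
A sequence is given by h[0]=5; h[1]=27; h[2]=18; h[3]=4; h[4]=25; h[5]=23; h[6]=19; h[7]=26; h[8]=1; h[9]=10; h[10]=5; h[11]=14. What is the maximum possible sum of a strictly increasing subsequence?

Let S[i] be the best sum of a strictly increasing subsequence ending at i:
i:      0  1  2  3  4  5  6  7  8  9 10 11
h[i]:   5 27 18  4 25 23 19 26  1 10  5 14
S:      5 32 23  4 48 46 42 74  1 15  9 29
Maximum is 74 (e.g. 5 + 18 + 25 + 26).

74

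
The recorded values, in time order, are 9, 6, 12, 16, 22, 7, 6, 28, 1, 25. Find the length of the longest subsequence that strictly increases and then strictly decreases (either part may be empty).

inc[i] = longest strictly increasing subsequence ending at i; dec[i] = longest strictly decreasing subsequence starting at i:
i:      1  2  3  4  5  6  7  8  9 10
a[i]:   9  6 12 16 22  7  6 28  1 25
inc:    1  1  2  3  4  2  1  5  1  5
dec:    4  2  4  4  4  3  2  2  1  1
Best peak at i=5 (value 22): inc=4, dec=4, length 4+4−1 = 7.

7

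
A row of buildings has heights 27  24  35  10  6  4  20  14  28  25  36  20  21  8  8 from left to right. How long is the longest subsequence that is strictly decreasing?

5

Negate each value so 'decreasing' becomes 'increasing', then run patience tails on the negated sequence:
-27 → extends → [-27]
-24 → extends → [-27, -24]
-35 → replaces -27 → [-35, -24]
-10 → extends → [-35, -24, -10]
-6 → extends → [-35, -24, -10, -6]
-4 → extends → [-35, -24, -10, -6, -4]
-20 → replaces -10 → [-35, -24, -20, -6, -4]
-14 → replaces -6 → [-35, -24, -20, -14, -4]
-28 → replaces -24 → [-35, -28, -20, -14, -4]
-25 → replaces -20 → [-35, -28, -25, -14, -4]
-36 → replaces -35 → [-36, -28, -25, -14, -4]
-20 → replaces -14 → [-36, -28, -25, -20, -4]
-21 → replaces -20 → [-36, -28, -25, -21, -4]
-8 → replaces -4 → [-36, -28, -25, -21, -8]
-8 → already a tail → [-36, -28, -25, -21, -8]
Five tails, so the longest strictly decreasing subsequence of the original has length 5.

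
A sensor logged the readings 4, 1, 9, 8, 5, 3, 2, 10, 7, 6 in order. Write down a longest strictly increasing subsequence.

4, 9, 10

Patience tails give the LIS length; then backtrack through the dp parents:
4 → extends → [4]
1 → replaces 4 → [1]
9 → extends → [1, 9]
8 → replaces 9 → [1, 8]
5 → replaces 8 → [1, 5]
3 → replaces 5 → [1, 3]
2 → replaces 3 → [1, 2]
10 → extends → [1, 2, 10]
7 → replaces 10 → [1, 2, 7]
6 → replaces 7 → [1, 2, 6]
Length 3; one witness is 4, 9, 10.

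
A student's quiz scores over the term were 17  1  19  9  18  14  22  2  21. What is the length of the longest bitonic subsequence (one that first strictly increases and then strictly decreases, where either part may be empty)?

5

inc[i] = longest strictly increasing subsequence ending at i; dec[i] = longest strictly decreasing subsequence starting at i:
i:      1  2  3  4  5  6  7  8  9
a[i]:  17  1 19  9 18 14 22  2 21
inc:    1  1  2  2  3  3  4  2  4
dec:    3  1  4  2  3  2  2  1  1
Best peak at i=3 (value 19): inc=2, dec=4, length 2+4−1 = 5.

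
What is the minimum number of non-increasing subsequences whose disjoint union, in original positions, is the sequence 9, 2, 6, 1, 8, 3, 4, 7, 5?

Place each on the leftmost legal pile:
9 → new pile 1 (tops now [9])
2 → pile 1 (tops now [2])
6 → new pile 2 (tops now [2, 6])
1 → pile 1 (tops now [1, 6])
8 → new pile 3 (tops now [1, 6, 8])
3 → pile 2 (tops now [1, 3, 8])
4 → pile 3 (tops now [1, 3, 4])
7 → new pile 4 (tops now [1, 3, 4, 7])
5 → pile 4 (tops now [1, 3, 4, 5])
Four piles.

4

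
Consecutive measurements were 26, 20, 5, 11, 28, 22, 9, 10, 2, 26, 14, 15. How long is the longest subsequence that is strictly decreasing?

5

Negate each value so 'decreasing' becomes 'increasing', then run patience tails on the negated sequence:
-26 → extends → [-26]
-20 → extends → [-26, -20]
-5 → extends → [-26, -20, -5]
-11 → replaces -5 → [-26, -20, -11]
-28 → replaces -26 → [-28, -20, -11]
-22 → replaces -20 → [-28, -22, -11]
-9 → extends → [-28, -22, -11, -9]
-10 → replaces -9 → [-28, -22, -11, -10]
-2 → extends → [-28, -22, -11, -10, -2]
-26 → replaces -22 → [-28, -26, -11, -10, -2]
-14 → replaces -11 → [-28, -26, -14, -10, -2]
-15 → replaces -14 → [-28, -26, -15, -10, -2]
Five tails, so the longest strictly decreasing subsequence of the original has length 5.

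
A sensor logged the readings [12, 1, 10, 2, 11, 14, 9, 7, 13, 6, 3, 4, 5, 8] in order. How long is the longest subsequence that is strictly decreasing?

6

Negate each value so 'decreasing' becomes 'increasing', then run patience tails on the negated sequence:
-12 → extends → [-12]
-1 → extends → [-12, -1]
-10 → replaces -1 → [-12, -10]
-2 → extends → [-12, -10, -2]
-11 → replaces -10 → [-12, -11, -2]
-14 → replaces -12 → [-14, -11, -2]
-9 → replaces -2 → [-14, -11, -9]
-7 → extends → [-14, -11, -9, -7]
-13 → replaces -11 → [-14, -13, -9, -7]
-6 → extends → [-14, -13, -9, -7, -6]
-3 → extends → [-14, -13, -9, -7, -6, -3]
-4 → replaces -3 → [-14, -13, -9, -7, -6, -4]
-5 → replaces -4 → [-14, -13, -9, -7, -6, -5]
-8 → replaces -7 → [-14, -13, -9, -8, -6, -5]
Six tails, so the longest strictly decreasing subsequence of the original has length 6.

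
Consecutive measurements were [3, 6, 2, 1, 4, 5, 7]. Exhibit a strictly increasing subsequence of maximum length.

Patience tails give the LIS length; then backtrack through the dp parents:
3 → extends → [3]
6 → extends → [3, 6]
2 → replaces 3 → [2, 6]
1 → replaces 2 → [1, 6]
4 → replaces 6 → [1, 4]
5 → extends → [1, 4, 5]
7 → extends → [1, 4, 5, 7]
Length 4; one witness is 3, 4, 5, 7.

3, 4, 5, 7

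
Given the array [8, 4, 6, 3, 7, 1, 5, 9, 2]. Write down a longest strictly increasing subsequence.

4, 6, 7, 9

Patience tails give the LIS length; then backtrack through the dp parents:
8 → extends → [8]
4 → replaces 8 → [4]
6 → extends → [4, 6]
3 → replaces 4 → [3, 6]
7 → extends → [3, 6, 7]
1 → replaces 3 → [1, 6, 7]
5 → replaces 6 → [1, 5, 7]
9 → extends → [1, 5, 7, 9]
2 → replaces 5 → [1, 2, 7, 9]
Length 4; one witness is 4, 6, 7, 9.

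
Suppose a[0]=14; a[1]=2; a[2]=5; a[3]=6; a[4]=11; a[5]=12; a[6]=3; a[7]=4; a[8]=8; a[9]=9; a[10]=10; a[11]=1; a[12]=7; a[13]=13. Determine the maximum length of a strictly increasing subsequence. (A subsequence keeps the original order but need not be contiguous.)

7

Track the smallest tail for each achievable length (strict):
14 → extends → [14]
2 → replaces 14 → [2]
5 → extends → [2, 5]
6 → extends → [2, 5, 6]
11 → extends → [2, 5, 6, 11]
12 → extends → [2, 5, 6, 11, 12]
3 → replaces 5 → [2, 3, 6, 11, 12]
4 → replaces 6 → [2, 3, 4, 11, 12]
8 → replaces 11 → [2, 3, 4, 8, 12]
9 → replaces 12 → [2, 3, 4, 8, 9]
10 → extends → [2, 3, 4, 8, 9, 10]
1 → replaces 2 → [1, 3, 4, 8, 9, 10]
7 → replaces 8 → [1, 3, 4, 7, 9, 10]
13 → extends → [1, 3, 4, 7, 9, 10, 13]
Seven tails, so the longest strictly increasing subsequence has length 7 (e.g. 2, 5, 6, 8, 9, 10, 13).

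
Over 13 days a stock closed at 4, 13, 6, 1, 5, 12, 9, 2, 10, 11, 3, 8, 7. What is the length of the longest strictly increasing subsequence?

Let dp[i] be the length of the longest such subsequence ending at index i:
i:      1  2  3  4  5  6  7  8  9 10 11 12 13
a[i]:   4 13  6  1  5 12  9  2 10 11  3  8  7
dp:     1  2  2  1  2  3  3  2  4  5  3  4  4
Maximum dp value is 5.

5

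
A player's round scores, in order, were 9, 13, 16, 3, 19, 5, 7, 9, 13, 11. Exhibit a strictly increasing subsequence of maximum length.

3, 5, 7, 9, 13

Patience tails give the LIS length; then backtrack through the dp parents:
9 → extends → [9]
13 → extends → [9, 13]
16 → extends → [9, 13, 16]
3 → replaces 9 → [3, 13, 16]
19 → extends → [3, 13, 16, 19]
5 → replaces 13 → [3, 5, 16, 19]
7 → replaces 16 → [3, 5, 7, 19]
9 → replaces 19 → [3, 5, 7, 9]
13 → extends → [3, 5, 7, 9, 13]
11 → replaces 13 → [3, 5, 7, 9, 11]
Length 5; one witness is 3, 5, 7, 9, 13.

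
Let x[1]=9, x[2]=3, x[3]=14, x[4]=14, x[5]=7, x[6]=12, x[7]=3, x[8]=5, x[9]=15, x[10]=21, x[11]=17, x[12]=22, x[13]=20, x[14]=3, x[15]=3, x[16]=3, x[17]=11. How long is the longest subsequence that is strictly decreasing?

Negate each value so 'decreasing' becomes 'increasing', then run patience tails on the negated sequence:
-9 → extends → [-9]
-3 → extends → [-9, -3]
-14 → replaces -9 → [-14, -3]
-14 → already a tail → [-14, -3]
-7 → replaces -3 → [-14, -7]
-12 → replaces -7 → [-14, -12]
-3 → extends → [-14, -12, -3]
-5 → replaces -3 → [-14, -12, -5]
-15 → replaces -14 → [-15, -12, -5]
-21 → replaces -15 → [-21, -12, -5]
-17 → replaces -12 → [-21, -17, -5]
-22 → replaces -21 → [-22, -17, -5]
-20 → replaces -17 → [-22, -20, -5]
-3 → extends → [-22, -20, -5, -3]
-3 → already a tail → [-22, -20, -5, -3]
-3 → already a tail → [-22, -20, -5, -3]
-11 → replaces -5 → [-22, -20, -11, -3]
Four tails, so the longest strictly decreasing subsequence of the original has length 4.

4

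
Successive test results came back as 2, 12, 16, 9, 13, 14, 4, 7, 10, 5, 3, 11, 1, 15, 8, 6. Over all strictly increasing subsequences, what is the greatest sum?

56

Let S[i] be the best sum of a strictly increasing subsequence ending at i:
i:      1  2  3  4  5  6  7  8  9 10 11 12 13 14 15 16
a[i]:   2 12 16  9 13 14  4  7 10  5  3 11  1 15  8  6
S:      2 14 30 11 27 41  6 13 23 11  5 34  1 56 21 17
Maximum is 56 (e.g. 2 + 12 + 13 + 14 + 15).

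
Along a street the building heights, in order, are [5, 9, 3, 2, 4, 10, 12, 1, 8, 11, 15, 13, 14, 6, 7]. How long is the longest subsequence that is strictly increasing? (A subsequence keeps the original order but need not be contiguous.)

6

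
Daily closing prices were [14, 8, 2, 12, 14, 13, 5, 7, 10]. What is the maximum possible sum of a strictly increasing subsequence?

34

Let S[i] be the best sum of a strictly increasing subsequence ending at i:
i:      1  2  3  4  5  6  7  8  9
a[i]:  14  8  2 12 14 13  5  7 10
S:     14  8  2 20 34 33  7 14 24
Maximum is 34 (e.g. 8 + 12 + 14).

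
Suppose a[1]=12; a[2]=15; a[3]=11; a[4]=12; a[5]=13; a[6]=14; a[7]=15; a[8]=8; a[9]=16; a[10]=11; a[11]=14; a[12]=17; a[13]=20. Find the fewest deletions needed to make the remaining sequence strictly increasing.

5

Fewest deletions = n − (longest strictly increasing subsequence).
Patience tails:
12 → extends → [12]
15 → extends → [12, 15]
11 → replaces 12 → [11, 15]
12 → replaces 15 → [11, 12]
13 → extends → [11, 12, 13]
14 → extends → [11, 12, 13, 14]
15 → extends → [11, 12, 13, 14, 15]
8 → replaces 11 → [8, 12, 13, 14, 15]
16 → extends → [8, 12, 13, 14, 15, 16]
11 → replaces 12 → [8, 11, 13, 14, 15, 16]
14 → already a tail → [8, 11, 13, 14, 15, 16]
17 → extends → [8, 11, 13, 14, 15, 16, 17]
20 → extends → [8, 11, 13, 14, 15, 16, 17, 20]
Longest strictly increasing subsequence has length 8, so deletions = 13 − 8 = 5.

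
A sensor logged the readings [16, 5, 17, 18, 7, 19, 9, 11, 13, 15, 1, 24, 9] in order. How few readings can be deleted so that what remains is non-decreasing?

6

Fewest deletions = n − (longest non-decreasing subsequence).
Patience tails:
16 → extends → [16]
5 → replaces 16 → [5]
17 → extends → [5, 17]
18 → extends → [5, 17, 18]
7 → replaces 17 → [5, 7, 18]
19 → extends → [5, 7, 18, 19]
9 → replaces 18 → [5, 7, 9, 19]
11 → replaces 19 → [5, 7, 9, 11]
13 → extends → [5, 7, 9, 11, 13]
15 → extends → [5, 7, 9, 11, 13, 15]
1 → replaces 5 → [1, 7, 9, 11, 13, 15]
24 → extends → [1, 7, 9, 11, 13, 15, 24]
9 → replaces 11 → [1, 7, 9, 9, 13, 15, 24]
Longest non-decreasing subsequence has length 7, so deletions = 13 − 7 = 6.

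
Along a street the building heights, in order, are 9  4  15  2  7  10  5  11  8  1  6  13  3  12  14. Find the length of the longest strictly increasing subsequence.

Track the smallest tail for each achievable length (strict):
9 → extends → [9]
4 → replaces 9 → [4]
15 → extends → [4, 15]
2 → replaces 4 → [2, 15]
7 → replaces 15 → [2, 7]
10 → extends → [2, 7, 10]
5 → replaces 7 → [2, 5, 10]
11 → extends → [2, 5, 10, 11]
8 → replaces 10 → [2, 5, 8, 11]
1 → replaces 2 → [1, 5, 8, 11]
6 → replaces 8 → [1, 5, 6, 11]
13 → extends → [1, 5, 6, 11, 13]
3 → replaces 5 → [1, 3, 6, 11, 13]
12 → replaces 13 → [1, 3, 6, 11, 12]
14 → extends → [1, 3, 6, 11, 12, 14]
Six tails, so the longest strictly increasing subsequence has length 6 (e.g. 4, 7, 10, 11, 13, 14).

6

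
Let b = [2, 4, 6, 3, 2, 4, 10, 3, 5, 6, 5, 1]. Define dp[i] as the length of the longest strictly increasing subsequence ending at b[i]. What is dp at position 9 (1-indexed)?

4

dp[i] = 1 + max{dp[j] : j<i, b[j]<b[i]} (or 1 if no such j):
i:      1  2  3  4  5  6  7  8  9 10 11 12
b[i]:   2  4  6  3  2  4 10  3  5  6  5  1
dp:     1  2  3  2  1  3  4  2  4  5  4  1
At index 9 the value is 4.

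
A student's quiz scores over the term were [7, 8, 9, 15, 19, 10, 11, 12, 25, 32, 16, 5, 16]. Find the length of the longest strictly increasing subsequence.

Track the smallest tail for each achievable length (strict):
7 → extends → [7]
8 → extends → [7, 8]
9 → extends → [7, 8, 9]
15 → extends → [7, 8, 9, 15]
19 → extends → [7, 8, 9, 15, 19]
10 → replaces 15 → [7, 8, 9, 10, 19]
11 → replaces 19 → [7, 8, 9, 10, 11]
12 → extends → [7, 8, 9, 10, 11, 12]
25 → extends → [7, 8, 9, 10, 11, 12, 25]
32 → extends → [7, 8, 9, 10, 11, 12, 25, 32]
16 → replaces 25 → [7, 8, 9, 10, 11, 12, 16, 32]
5 → replaces 7 → [5, 8, 9, 10, 11, 12, 16, 32]
16 → already a tail → [5, 8, 9, 10, 11, 12, 16, 32]
Eight tails, so the longest strictly increasing subsequence has length 8 (e.g. 7, 8, 9, 10, 11, 12, 25, 32).

8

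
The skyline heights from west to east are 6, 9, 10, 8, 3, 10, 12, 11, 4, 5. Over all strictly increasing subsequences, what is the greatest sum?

Let S[i] be the best sum of a strictly increasing subsequence ending at i:
i:      1  2  3  4  5  6  7  8  9 10
a[i]:   6  9 10  8  3 10 12 11  4  5
S:      6 15 25 14  3 25 37 36  7 12
Maximum is 37 (e.g. 6 + 9 + 10 + 12).

37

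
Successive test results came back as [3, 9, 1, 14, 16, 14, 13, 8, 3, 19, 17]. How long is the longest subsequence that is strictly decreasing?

5

Negate each value so 'decreasing' becomes 'increasing', then run patience tails on the negated sequence:
-3 → extends → [-3]
-9 → replaces -3 → [-9]
-1 → extends → [-9, -1]
-14 → replaces -9 → [-14, -1]
-16 → replaces -14 → [-16, -1]
-14 → replaces -1 → [-16, -14]
-13 → extends → [-16, -14, -13]
-8 → extends → [-16, -14, -13, -8]
-3 → extends → [-16, -14, -13, -8, -3]
-19 → replaces -16 → [-19, -14, -13, -8, -3]
-17 → replaces -14 → [-19, -17, -13, -8, -3]
Five tails, so the longest strictly decreasing subsequence of the original has length 5.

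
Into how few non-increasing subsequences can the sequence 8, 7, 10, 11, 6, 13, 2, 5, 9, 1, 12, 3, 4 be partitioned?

4

The minimum number of non-increasing subsequences covering a sequence equals the length of its longest strictly increasing subsequence.
LIS length is 4 (e.g. 8, 10, 11, 13), so 4 piles are needed.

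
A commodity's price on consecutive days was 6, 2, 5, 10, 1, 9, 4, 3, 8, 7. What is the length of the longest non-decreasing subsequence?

Let dp[i] be the length of the longest such subsequence ending at index i:
i:      1  2  3  4  5  6  7  8  9 10
a[i]:   6  2  5 10  1  9  4  3  8  7
dp:     1  1  2  3  1  3  2  2  3  3
Maximum dp value is 3.

3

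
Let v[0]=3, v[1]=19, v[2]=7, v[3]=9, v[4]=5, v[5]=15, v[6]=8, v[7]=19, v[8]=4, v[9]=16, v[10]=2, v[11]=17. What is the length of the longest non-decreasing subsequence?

6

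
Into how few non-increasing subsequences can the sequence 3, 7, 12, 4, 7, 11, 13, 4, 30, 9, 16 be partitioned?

6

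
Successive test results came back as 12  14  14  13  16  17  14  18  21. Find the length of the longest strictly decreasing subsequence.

2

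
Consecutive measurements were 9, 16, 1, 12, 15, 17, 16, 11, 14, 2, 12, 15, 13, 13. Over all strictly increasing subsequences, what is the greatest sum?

Let S[i] be the best sum of a strictly increasing subsequence ending at i:
i:      1  2  3  4  5  6  7  8  9 10 11 12 13 14
a[i]:   9 16  1 12 15 17 16 11 14  2 12 15 13 13
S:      9 25  1 21 36 53 52 20 35  3 32 50 45 45
Maximum is 53 (e.g. 9 + 12 + 15 + 17).

53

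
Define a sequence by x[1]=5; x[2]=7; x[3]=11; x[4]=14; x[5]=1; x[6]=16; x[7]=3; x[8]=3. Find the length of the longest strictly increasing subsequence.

Track the smallest tail for each achievable length (strict):
5 → extends → [5]
7 → extends → [5, 7]
11 → extends → [5, 7, 11]
14 → extends → [5, 7, 11, 14]
1 → replaces 5 → [1, 7, 11, 14]
16 → extends → [1, 7, 11, 14, 16]
3 → replaces 7 → [1, 3, 11, 14, 16]
3 → already a tail → [1, 3, 11, 14, 16]
Five tails, so the longest strictly increasing subsequence has length 5 (e.g. 5, 7, 11, 14, 16).

5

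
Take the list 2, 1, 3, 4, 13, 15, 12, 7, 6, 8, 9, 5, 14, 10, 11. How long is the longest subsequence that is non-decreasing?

8

Track the smallest tail for each achievable length (allowing ties):
2 → extends → [2]
1 → replaces 2 → [1]
3 → extends → [1, 3]
4 → extends → [1, 3, 4]
13 → extends → [1, 3, 4, 13]
15 → extends → [1, 3, 4, 13, 15]
12 → replaces 13 → [1, 3, 4, 12, 15]
7 → replaces 12 → [1, 3, 4, 7, 15]
6 → replaces 7 → [1, 3, 4, 6, 15]
8 → replaces 15 → [1, 3, 4, 6, 8]
9 → extends → [1, 3, 4, 6, 8, 9]
5 → replaces 6 → [1, 3, 4, 5, 8, 9]
14 → extends → [1, 3, 4, 5, 8, 9, 14]
10 → replaces 14 → [1, 3, 4, 5, 8, 9, 10]
11 → extends → [1, 3, 4, 5, 8, 9, 10, 11]
Eight tails, so the longest non-decreasing subsequence has length 8 (e.g. 2, 3, 4, 7, 8, 9, 10, 11).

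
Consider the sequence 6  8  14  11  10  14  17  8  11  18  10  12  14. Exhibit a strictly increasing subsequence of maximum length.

Patience tails give the LIS length; then backtrack through the dp parents:
6 → extends → [6]
8 → extends → [6, 8]
14 → extends → [6, 8, 14]
11 → replaces 14 → [6, 8, 11]
10 → replaces 11 → [6, 8, 10]
14 → extends → [6, 8, 10, 14]
17 → extends → [6, 8, 10, 14, 17]
8 → already a tail → [6, 8, 10, 14, 17]
11 → replaces 14 → [6, 8, 10, 11, 17]
18 → extends → [6, 8, 10, 11, 17, 18]
10 → already a tail → [6, 8, 10, 11, 17, 18]
12 → replaces 17 → [6, 8, 10, 11, 12, 18]
14 → replaces 18 → [6, 8, 10, 11, 12, 14]
Length 6; one witness is 6, 8, 11, 14, 17, 18.

6, 8, 11, 14, 17, 18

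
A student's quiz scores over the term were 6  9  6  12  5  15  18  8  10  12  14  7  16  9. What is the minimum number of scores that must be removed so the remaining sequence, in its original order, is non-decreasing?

Fewest deletions = n − (longest non-decreasing subsequence).
Patience tails:
6 → extends → [6]
9 → extends → [6, 9]
6 → replaces 9 → [6, 6]
12 → extends → [6, 6, 12]
5 → replaces 6 → [5, 6, 12]
15 → extends → [5, 6, 12, 15]
18 → extends → [5, 6, 12, 15, 18]
8 → replaces 12 → [5, 6, 8, 15, 18]
10 → replaces 15 → [5, 6, 8, 10, 18]
12 → replaces 18 → [5, 6, 8, 10, 12]
14 → extends → [5, 6, 8, 10, 12, 14]
7 → replaces 8 → [5, 6, 7, 10, 12, 14]
16 → extends → [5, 6, 7, 10, 12, 14, 16]
9 → replaces 10 → [5, 6, 7, 9, 12, 14, 16]
Longest non-decreasing subsequence has length 7, so deletions = 14 − 7 = 7.

7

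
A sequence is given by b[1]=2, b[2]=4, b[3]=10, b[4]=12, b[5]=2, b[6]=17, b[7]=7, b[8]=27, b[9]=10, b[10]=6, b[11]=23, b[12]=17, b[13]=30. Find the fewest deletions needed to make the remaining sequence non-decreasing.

6

Fewest deletions = n − (longest non-decreasing subsequence).
Patience tails:
2 → extends → [2]
4 → extends → [2, 4]
10 → extends → [2, 4, 10]
12 → extends → [2, 4, 10, 12]
2 → replaces 4 → [2, 2, 10, 12]
17 → extends → [2, 2, 10, 12, 17]
7 → replaces 10 → [2, 2, 7, 12, 17]
27 → extends → [2, 2, 7, 12, 17, 27]
10 → replaces 12 → [2, 2, 7, 10, 17, 27]
6 → replaces 7 → [2, 2, 6, 10, 17, 27]
23 → replaces 27 → [2, 2, 6, 10, 17, 23]
17 → replaces 23 → [2, 2, 6, 10, 17, 17]
30 → extends → [2, 2, 6, 10, 17, 17, 30]
Longest non-decreasing subsequence has length 7, so deletions = 13 − 7 = 6.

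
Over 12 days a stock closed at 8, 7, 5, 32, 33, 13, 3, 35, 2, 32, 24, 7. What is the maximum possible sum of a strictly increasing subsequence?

108

Let S[i] be the best sum of a strictly increasing subsequence ending at i:
i:       1   2   3   4   5   6   7   8   9  10  11  12
a[i]:    8   7   5  32  33  13   3  35   2  32  24   7
S:       8   7   5  40  73  21   3 108   2  53  45  12
Maximum is 108 (e.g. 8 + 32 + 33 + 35).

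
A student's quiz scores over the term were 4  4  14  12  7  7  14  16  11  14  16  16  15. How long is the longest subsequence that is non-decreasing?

8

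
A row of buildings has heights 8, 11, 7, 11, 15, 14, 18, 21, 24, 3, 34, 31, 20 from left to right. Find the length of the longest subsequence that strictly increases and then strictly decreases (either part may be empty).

9

inc[i] = longest strictly increasing subsequence ending at i; dec[i] = longest strictly decreasing subsequence starting at i:
i:      1  2  3  4  5  6  7  8  9 10 11 12 13
a[i]:   8 11  7 11 15 14 18 21 24  3 34 31 20
inc:    1  2  1  2  3  3  4  5  6  1  7  7  5
dec:    3  3  2  2  3  2  2  2  2  1  3  2  1
Best peak at i=11 (value 34): inc=7, dec=3, length 7+3−1 = 9.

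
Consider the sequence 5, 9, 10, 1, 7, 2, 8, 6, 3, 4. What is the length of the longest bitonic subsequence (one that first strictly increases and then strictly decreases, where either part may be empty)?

inc[i] = longest strictly increasing subsequence ending at i; dec[i] = longest strictly decreasing subsequence starting at i:
i:      1  2  3  4  5  6  7  8  9 10
a[i]:   5  9 10  1  7  2  8  6  3  4
inc:    1  2  3  1  2  2  3  3  3  4
dec:    2  4  4  1  3  1  3  2  1  1
Best peak at i=3 (value 10): inc=3, dec=4, length 3+4−1 = 6.

6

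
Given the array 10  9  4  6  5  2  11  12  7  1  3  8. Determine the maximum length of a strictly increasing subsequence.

4

Track the smallest tail for each achievable length (strict):
10 → extends → [10]
9 → replaces 10 → [9]
4 → replaces 9 → [4]
6 → extends → [4, 6]
5 → replaces 6 → [4, 5]
2 → replaces 4 → [2, 5]
11 → extends → [2, 5, 11]
12 → extends → [2, 5, 11, 12]
7 → replaces 11 → [2, 5, 7, 12]
1 → replaces 2 → [1, 5, 7, 12]
3 → replaces 5 → [1, 3, 7, 12]
8 → replaces 12 → [1, 3, 7, 8]
Four tails, so the longest strictly increasing subsequence has length 4 (e.g. 4, 6, 11, 12).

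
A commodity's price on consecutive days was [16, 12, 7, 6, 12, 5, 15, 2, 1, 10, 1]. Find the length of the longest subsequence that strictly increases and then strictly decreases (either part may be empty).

inc[i] = longest strictly increasing subsequence ending at i; dec[i] = longest strictly decreasing subsequence starting at i:
i:      1  2  3  4  5  6  7  8  9 10 11
a[i]:  16 12  7  6 12  5 15  2  1 10  1
inc:    1  1  1  1  2  1  3  1  1  2  1
dec:    7  6  5  4  4  3  3  2  1  2  1
Best peak at i=1 (value 16): inc=1, dec=7, length 1+7−1 = 7.

7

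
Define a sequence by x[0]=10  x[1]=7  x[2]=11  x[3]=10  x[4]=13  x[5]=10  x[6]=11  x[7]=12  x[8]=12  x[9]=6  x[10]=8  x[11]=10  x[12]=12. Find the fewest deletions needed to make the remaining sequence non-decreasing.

Fewest deletions = n − (longest non-decreasing subsequence).
i:      0  1  2  3  4  5  6  7  8  9 10 11 12
x[i]:  10  7 11 10 13 10 11 12 12  6  8 10 12
dp:     1  1  2  2  3  3  4  5  6  1  2  4  7
max dp = 7, so deletions = 13 − 7 = 6.

6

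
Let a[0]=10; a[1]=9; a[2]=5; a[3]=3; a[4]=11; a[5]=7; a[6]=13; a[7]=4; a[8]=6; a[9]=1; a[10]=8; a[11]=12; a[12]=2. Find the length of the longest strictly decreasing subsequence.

5

Negate each value so 'decreasing' becomes 'increasing', then run patience tails on the negated sequence:
-10 → extends → [-10]
-9 → extends → [-10, -9]
-5 → extends → [-10, -9, -5]
-3 → extends → [-10, -9, -5, -3]
-11 → replaces -10 → [-11, -9, -5, -3]
-7 → replaces -5 → [-11, -9, -7, -3]
-13 → replaces -11 → [-13, -9, -7, -3]
-4 → replaces -3 → [-13, -9, -7, -4]
-6 → replaces -4 → [-13, -9, -7, -6]
-1 → extends → [-13, -9, -7, -6, -1]
-8 → replaces -7 → [-13, -9, -8, -6, -1]
-12 → replaces -9 → [-13, -12, -8, -6, -1]
-2 → replaces -1 → [-13, -12, -8, -6, -2]
Five tails, so the longest strictly decreasing subsequence of the original has length 5.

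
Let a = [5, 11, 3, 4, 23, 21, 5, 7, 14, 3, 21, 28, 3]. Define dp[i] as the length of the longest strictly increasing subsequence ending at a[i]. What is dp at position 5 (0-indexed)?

3

dp[i] = 1 + max{dp[j] : j<i, a[j]<a[i]} (or 1 if no such j):
i:      0  1  2  3  4  5  6  7  8  9 10 11 12
a[i]:   5 11  3  4 23 21  5  7 14  3 21 28  3
dp:     1  2  1  2  3  3  3  4  5  1  6  7  1
At index 5 the value is 3.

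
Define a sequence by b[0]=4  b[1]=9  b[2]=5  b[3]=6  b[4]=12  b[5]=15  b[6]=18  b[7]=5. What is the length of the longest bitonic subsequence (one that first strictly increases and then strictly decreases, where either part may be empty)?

7

inc[i] = longest strictly increasing subsequence ending at i; dec[i] = longest strictly decreasing subsequence starting at i:
i:      0  1  2  3  4  5  6  7
b[i]:   4  9  5  6 12 15 18  5
inc:    1  2  2  3  4  5  6  2
dec:    1  3  1  2  2  2  2  1
Best peak at i=6 (value 18): inc=6, dec=2, length 6+2−1 = 7.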